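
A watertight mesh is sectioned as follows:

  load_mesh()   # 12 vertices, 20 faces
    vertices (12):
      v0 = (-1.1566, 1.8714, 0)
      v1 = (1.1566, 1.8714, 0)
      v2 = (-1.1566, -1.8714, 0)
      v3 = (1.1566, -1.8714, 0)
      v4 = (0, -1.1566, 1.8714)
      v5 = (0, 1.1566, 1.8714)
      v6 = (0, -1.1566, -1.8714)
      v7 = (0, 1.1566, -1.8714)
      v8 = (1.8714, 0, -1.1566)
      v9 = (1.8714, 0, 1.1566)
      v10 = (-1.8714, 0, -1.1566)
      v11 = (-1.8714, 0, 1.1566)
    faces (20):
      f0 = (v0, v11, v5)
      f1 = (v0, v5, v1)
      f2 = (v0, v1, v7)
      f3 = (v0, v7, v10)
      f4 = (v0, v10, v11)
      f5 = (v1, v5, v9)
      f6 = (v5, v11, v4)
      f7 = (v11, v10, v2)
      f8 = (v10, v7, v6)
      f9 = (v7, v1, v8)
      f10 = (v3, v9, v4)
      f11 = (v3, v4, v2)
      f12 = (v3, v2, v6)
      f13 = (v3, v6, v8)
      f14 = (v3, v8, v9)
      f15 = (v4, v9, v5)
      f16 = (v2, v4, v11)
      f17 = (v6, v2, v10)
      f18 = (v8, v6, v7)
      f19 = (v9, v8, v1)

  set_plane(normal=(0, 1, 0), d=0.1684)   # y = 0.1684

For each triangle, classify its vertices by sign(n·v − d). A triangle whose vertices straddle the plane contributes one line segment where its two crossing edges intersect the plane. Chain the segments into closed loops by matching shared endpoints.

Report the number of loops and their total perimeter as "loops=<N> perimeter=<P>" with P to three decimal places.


loops=1 perimeter=12.234

Straddling triangles (10 of 20):
  (v0,v11,v5) [+-+] → (-1.80708, 0.1684, 1.05252)–(-1.59893, 0.1684, 1.26067)  len=0.2944
  (v0,v7,v10) [++-] → (-1.59893, 0.1684, -1.26067)–(-1.80708, 0.1684, -1.05252)  len=0.2944
  (v0,v10,v11) [+--] → (-1.80708, 0.1684, -1.05252)–(-1.80708, 0.1684, 1.05252)  len=2.1050
  (v1,v5,v9) [++-] → (1.59893, 0.1684, 1.26067)–(1.80708, 0.1684, 1.05252)  len=0.2944
  (v5,v11,v4) [+--] → (-1.59893, 0.1684, 1.26067)–(0, 0.1684, 1.8714)  len=1.7116
  (v10,v7,v6) [-+-] → (-1.59893, 0.1684, -1.26067)–(0, 0.1684, -1.8714)  len=1.7116
  (v7,v1,v8) [++-] → (1.80708, 0.1684, -1.05252)–(1.59893, 0.1684, -1.26067)  len=0.2944
  (v4,v9,v5) [--+] → (1.59893, 0.1684, 1.26067)–(0, 0.1684, 1.8714)  len=1.7116
  (v8,v6,v7) [--+] → (0, 0.1684, -1.8714)–(1.59893, 0.1684, -1.26067)  len=1.7116
  (v9,v8,v1) [--+] → (1.80708, 0.1684, -1.05252)–(1.80708, 0.1684, 1.05252)  len=2.1050

Chained into 1 loop(s):
  loop 1: 10 segments, perimeter = 12.2339
Total perimeter = 12.234


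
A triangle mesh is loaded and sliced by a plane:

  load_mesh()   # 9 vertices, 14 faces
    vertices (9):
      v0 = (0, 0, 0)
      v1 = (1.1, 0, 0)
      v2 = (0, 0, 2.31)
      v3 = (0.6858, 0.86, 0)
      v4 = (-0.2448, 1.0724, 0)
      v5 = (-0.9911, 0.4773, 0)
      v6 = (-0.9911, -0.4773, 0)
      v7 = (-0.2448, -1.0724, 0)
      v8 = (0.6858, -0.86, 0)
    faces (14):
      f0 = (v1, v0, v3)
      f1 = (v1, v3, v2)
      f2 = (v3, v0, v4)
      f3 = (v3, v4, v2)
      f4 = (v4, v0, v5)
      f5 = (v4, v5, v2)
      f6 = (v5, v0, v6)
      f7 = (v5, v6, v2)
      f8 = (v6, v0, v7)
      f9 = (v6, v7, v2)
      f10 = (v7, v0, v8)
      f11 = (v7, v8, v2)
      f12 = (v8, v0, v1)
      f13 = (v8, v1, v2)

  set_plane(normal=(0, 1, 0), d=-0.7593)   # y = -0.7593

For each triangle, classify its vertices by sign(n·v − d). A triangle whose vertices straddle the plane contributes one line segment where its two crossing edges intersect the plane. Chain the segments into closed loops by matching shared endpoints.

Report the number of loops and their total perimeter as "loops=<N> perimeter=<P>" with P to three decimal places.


loops=1 perimeter=3.367

Straddling triangles (6 of 14):
  (v6,v0,v7) [++-] → (-0.173328, -0.7593, 0)–(-0.637451, -0.7593, 0)  len=0.4641
  (v6,v7,v2) [+-+] → (-0.637451, -0.7593, 0)–(-0.173328, -0.7593, 0.674432)  len=0.8187
  (v7,v0,v8) [-+-] → (-0.173328, -0.7593, 0)–(0.605498, -0.7593, 0)  len=0.7788
  (v7,v8,v2) [--+] → (0.605498, -0.7593, 0.270485)–(-0.173328, -0.7593, 0.674432)  len=0.8773
  (v8,v0,v1) [-++] → (0.605498, -0.7593, 0)–(0.7343, -0.7593, 0)  len=0.1288
  (v8,v1,v2) [-++] → (0.7343, -0.7593, 0)–(0.605498, -0.7593, 0.270485)  len=0.2996

Chained into 1 loop(s):
  loop 1: 6 segments, perimeter = 3.3674
Total perimeter = 3.367


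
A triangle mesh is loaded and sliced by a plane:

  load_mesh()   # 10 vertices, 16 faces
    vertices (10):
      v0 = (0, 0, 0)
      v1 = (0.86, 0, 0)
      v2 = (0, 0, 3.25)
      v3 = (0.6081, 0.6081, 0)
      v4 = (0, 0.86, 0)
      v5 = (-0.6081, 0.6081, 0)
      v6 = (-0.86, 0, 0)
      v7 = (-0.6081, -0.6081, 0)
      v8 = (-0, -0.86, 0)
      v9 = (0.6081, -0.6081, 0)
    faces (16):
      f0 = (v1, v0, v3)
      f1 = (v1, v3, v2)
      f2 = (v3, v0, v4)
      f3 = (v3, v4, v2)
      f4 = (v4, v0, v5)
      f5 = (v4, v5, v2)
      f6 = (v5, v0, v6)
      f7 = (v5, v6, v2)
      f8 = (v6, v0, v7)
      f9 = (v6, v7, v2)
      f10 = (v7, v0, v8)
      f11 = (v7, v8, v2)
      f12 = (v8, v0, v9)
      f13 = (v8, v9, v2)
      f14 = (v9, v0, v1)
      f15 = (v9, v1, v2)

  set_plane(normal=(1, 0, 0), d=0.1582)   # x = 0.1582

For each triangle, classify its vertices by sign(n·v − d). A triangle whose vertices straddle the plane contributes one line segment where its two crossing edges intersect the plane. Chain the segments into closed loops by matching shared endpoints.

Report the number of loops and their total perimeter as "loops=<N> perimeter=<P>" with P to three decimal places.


Straddling triangles (8 of 16):
  (v1,v0,v3) [+-+] → (0.1582, 0, 0)–(0.1582, 0.1582, 0)  len=0.1582
  (v1,v3,v2) [++-] → (0.1582, 0.1582, 2.4045)–(0.1582, 0, 2.65215)  len=0.2939
  (v3,v0,v4) [+--] → (0.1582, 0.1582, 0)–(0.1582, 0.794467, 0)  len=0.6363
  (v3,v4,v2) [+--] → (0.1582, 0.794467, 0)–(0.1582, 0.1582, 2.4045)  len=2.4873
  (v8,v0,v9) [--+] → (0.1582, -0.1582, 0)–(0.1582, -0.794467, 0)  len=0.6363
  (v8,v9,v2) [-+-] → (0.1582, -0.794467, 0)–(0.1582, -0.1582, 2.4045)  len=2.4873
  (v9,v0,v1) [+-+] → (0.1582, -0.1582, 0)–(0.1582, 0, 0)  len=0.1582
  (v9,v1,v2) [++-] → (0.1582, 0, 2.65215)–(0.1582, -0.1582, 2.4045)  len=0.2939

Chained into 1 loop(s):
  loop 1: 8 segments, perimeter = 7.1512
Total perimeter = 7.151

loops=1 perimeter=7.151


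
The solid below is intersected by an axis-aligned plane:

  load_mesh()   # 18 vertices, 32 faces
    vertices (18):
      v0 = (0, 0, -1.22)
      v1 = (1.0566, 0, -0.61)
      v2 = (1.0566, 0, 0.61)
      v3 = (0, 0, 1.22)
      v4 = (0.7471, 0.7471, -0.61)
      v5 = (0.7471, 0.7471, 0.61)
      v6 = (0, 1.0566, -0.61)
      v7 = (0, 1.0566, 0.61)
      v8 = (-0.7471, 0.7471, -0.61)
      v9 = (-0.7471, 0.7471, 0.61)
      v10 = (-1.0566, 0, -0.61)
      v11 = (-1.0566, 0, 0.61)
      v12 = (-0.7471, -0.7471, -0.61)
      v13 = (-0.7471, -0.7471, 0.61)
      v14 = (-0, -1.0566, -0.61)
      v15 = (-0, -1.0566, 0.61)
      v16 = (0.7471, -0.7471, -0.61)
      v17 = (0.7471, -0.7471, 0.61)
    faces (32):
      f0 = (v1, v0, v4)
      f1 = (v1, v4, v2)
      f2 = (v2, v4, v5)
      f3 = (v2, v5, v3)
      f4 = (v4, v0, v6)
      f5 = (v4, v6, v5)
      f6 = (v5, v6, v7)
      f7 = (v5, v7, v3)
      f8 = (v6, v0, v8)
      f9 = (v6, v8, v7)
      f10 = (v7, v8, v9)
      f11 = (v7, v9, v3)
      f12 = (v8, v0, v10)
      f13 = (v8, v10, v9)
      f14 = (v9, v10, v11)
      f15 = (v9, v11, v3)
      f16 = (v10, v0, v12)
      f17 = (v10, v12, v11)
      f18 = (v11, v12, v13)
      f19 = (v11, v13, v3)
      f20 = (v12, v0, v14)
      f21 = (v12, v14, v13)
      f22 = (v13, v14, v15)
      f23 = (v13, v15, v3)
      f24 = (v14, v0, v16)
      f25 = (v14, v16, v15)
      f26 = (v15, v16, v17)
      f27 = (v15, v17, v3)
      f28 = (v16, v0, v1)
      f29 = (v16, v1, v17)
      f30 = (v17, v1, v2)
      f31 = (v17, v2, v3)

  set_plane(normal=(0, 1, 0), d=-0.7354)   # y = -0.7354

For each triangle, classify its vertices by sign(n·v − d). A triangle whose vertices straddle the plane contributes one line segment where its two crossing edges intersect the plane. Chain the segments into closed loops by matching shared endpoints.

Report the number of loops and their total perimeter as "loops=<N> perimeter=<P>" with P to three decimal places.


Straddling triangles (12 of 32):
  (v10,v0,v12) [++-] → (-0.7354, -0.7354, -0.619553)–(-0.751947, -0.7354, -0.61)  len=0.0191
  (v10,v12,v11) [+-+] → (-0.751947, -0.7354, -0.61)–(-0.751947, -0.7354, -0.590894)  len=0.0191
  (v11,v12,v13) [+--] → (-0.751947, -0.7354, -0.590894)–(-0.751947, -0.7354, 0.61)  len=1.2009
  (v11,v13,v3) [+-+] → (-0.751947, -0.7354, 0.61)–(-0.7354, -0.7354, 0.619553)  len=0.0191
  (v12,v0,v14) [-+-] → (-0.7354, -0.7354, -0.619553)–(0, -0.7354, -0.795436)  len=0.7561
  (v13,v15,v3) [--+] → (0, -0.7354, 0.795436)–(-0.7354, -0.7354, 0.619553)  len=0.7561
  (v14,v0,v16) [-+-] → (0, -0.7354, -0.795436)–(0.7354, -0.7354, -0.619553)  len=0.7561
  (v15,v17,v3) [--+] → (0.7354, -0.7354, 0.619553)–(0, -0.7354, 0.795436)  len=0.7561
  (v16,v0,v1) [-++] → (0.7354, -0.7354, -0.619553)–(0.751947, -0.7354, -0.61)  len=0.0191
  (v16,v1,v17) [-+-] → (0.751947, -0.7354, -0.61)–(0.751947, -0.7354, 0.590894)  len=1.2009
  (v17,v1,v2) [-++] → (0.751947, -0.7354, 0.590894)–(0.751947, -0.7354, 0.61)  len=0.0191
  (v17,v2,v3) [-++] → (0.751947, -0.7354, 0.61)–(0.7354, -0.7354, 0.619553)  len=0.0191

Chained into 1 loop(s):
  loop 1: 12 segments, perimeter = 5.5410
Total perimeter = 5.541

loops=1 perimeter=5.541


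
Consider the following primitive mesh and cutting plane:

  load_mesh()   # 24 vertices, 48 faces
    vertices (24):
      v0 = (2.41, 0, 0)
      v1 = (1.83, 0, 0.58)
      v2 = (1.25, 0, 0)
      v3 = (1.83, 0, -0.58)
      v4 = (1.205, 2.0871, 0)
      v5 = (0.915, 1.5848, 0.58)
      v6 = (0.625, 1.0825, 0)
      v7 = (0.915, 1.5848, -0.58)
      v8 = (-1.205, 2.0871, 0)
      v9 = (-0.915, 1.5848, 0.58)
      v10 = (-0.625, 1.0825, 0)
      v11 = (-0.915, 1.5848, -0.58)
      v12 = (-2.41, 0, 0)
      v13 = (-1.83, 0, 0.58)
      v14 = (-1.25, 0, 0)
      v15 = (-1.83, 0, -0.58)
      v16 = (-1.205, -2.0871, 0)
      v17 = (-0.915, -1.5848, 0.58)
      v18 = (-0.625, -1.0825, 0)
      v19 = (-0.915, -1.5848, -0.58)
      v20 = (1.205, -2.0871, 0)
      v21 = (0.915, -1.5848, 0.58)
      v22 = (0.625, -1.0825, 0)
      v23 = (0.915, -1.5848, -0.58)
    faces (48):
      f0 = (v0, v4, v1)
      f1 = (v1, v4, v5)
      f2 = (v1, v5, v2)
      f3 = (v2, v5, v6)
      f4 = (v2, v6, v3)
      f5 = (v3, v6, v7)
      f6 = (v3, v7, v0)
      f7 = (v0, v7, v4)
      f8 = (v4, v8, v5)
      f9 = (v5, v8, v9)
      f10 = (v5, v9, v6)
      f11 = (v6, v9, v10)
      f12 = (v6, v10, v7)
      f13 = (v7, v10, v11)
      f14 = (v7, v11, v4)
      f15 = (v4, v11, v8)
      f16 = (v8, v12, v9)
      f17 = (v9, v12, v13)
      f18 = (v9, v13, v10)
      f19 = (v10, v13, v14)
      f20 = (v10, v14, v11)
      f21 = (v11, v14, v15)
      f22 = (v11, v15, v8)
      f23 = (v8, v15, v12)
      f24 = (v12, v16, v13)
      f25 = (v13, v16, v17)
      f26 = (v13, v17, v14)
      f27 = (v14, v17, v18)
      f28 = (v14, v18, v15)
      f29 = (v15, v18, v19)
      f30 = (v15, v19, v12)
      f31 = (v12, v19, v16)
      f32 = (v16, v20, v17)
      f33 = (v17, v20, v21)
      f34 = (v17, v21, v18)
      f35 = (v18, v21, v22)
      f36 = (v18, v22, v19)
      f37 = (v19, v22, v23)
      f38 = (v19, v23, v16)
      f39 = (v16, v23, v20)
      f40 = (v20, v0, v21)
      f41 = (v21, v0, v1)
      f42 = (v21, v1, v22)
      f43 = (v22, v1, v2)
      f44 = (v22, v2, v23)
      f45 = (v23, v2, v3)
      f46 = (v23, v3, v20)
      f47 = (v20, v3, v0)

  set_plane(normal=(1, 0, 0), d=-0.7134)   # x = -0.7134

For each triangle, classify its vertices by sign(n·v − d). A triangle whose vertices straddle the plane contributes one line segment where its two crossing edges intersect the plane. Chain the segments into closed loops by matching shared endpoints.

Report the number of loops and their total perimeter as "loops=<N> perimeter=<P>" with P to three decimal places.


Straddling triangles (20 of 48):
  (v4,v8,v5) [+-+] → (-0.7134, 2.0871, 0)–(-0.7134, 1.97062, 0.134494)  len=0.1779
  (v5,v8,v9) [+--] → (-0.7134, 1.97062, 0.134494)–(-0.7134, 1.5848, 0.58)  len=0.5894
  (v5,v9,v6) [+-+] → (-0.7134, 1.5848, 0.58)–(-0.7134, 1.51904, 0.504073)  len=0.1004
  (v6,v9,v10) [+-+] → (-0.7134, 1.51904, 0.504073)–(-0.7134, 1.23561, 0.1768)  len=0.4329
  (v7,v10,v11) [++-] → (-0.7134, 1.23561, -0.1768)–(-0.7134, 1.5848, -0.58)  len=0.5334
  (v7,v11,v4) [+-+] → (-0.7134, 1.5848, -0.58)–(-0.7134, 1.63257, -0.524845)  len=0.0730
  (v4,v11,v8) [+--] → (-0.7134, 1.63257, -0.524845)–(-0.7134, 2.0871, 0)  len=0.6943
  (v9,v13,v10) [--+] → (-0.7134, 1.00309, 0.0425494)–(-0.7134, 1.23561, 0.1768)  len=0.2685
  (v10,v13,v14) [+--] → (-0.7134, 1.00309, 0.0425494)–(-0.7134, 0.929391, 0)  len=0.0851
  (v10,v14,v11) [+--] → (-0.7134, 0.929391, 0)–(-0.7134, 1.23561, -0.1768)  len=0.3536
  (v14,v17,v18) [--+] → (-0.7134, -1.23561, 0.1768)–(-0.7134, -0.929391, 0)  len=0.3536
  (v14,v18,v15) [-+-] → (-0.7134, -0.929391, 0)–(-0.7134, -1.00309, -0.0425494)  len=0.0851
  (v15,v18,v19) [-+-] → (-0.7134, -1.00309, -0.0425494)–(-0.7134, -1.23561, -0.1768)  len=0.2685
  (v16,v20,v17) [-+-] → (-0.7134, -2.0871, 0)–(-0.7134, -1.63257, 0.524845)  len=0.6943
  (v17,v20,v21) [-++] → (-0.7134, -1.63257, 0.524845)–(-0.7134, -1.5848, 0.58)  len=0.0730
  (v17,v21,v18) [-++] → (-0.7134, -1.5848, 0.58)–(-0.7134, -1.23561, 0.1768)  len=0.5334
  (v18,v22,v19) [++-] → (-0.7134, -1.51904, -0.504073)–(-0.7134, -1.23561, -0.1768)  len=0.4329
  (v19,v22,v23) [-++] → (-0.7134, -1.51904, -0.504073)–(-0.7134, -1.5848, -0.58)  len=0.1004
  (v19,v23,v16) [-+-] → (-0.7134, -1.5848, -0.58)–(-0.7134, -1.97062, -0.134494)  len=0.5894
  (v16,v23,v20) [-++] → (-0.7134, -1.97062, -0.134494)–(-0.7134, -2.0871, 0)  len=0.1779

Chained into 2 loop(s):
  loop 1: 10 segments, perimeter = 3.3085
  loop 2: 10 segments, perimeter = 3.3085
Total perimeter = 6.617

loops=2 perimeter=6.617


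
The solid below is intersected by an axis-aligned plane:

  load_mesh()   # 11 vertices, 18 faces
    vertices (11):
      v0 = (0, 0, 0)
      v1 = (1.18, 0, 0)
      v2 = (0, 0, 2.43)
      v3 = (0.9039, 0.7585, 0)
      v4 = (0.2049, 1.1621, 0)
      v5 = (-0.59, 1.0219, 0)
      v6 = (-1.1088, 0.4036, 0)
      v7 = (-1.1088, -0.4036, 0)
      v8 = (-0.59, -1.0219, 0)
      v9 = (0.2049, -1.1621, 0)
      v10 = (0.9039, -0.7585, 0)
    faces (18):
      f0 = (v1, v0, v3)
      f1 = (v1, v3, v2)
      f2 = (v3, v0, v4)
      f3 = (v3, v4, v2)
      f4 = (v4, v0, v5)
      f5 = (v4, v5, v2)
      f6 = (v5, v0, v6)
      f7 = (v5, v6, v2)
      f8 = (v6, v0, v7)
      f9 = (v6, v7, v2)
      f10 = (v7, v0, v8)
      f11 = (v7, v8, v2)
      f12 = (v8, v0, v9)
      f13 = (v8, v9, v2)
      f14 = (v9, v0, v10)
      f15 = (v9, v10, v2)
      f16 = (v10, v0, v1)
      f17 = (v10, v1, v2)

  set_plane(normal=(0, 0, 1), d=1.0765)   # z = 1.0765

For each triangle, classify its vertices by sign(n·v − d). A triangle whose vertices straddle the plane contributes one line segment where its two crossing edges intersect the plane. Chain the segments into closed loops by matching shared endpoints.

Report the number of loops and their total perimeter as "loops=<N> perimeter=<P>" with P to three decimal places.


loops=1 perimeter=4.046

Straddling triangles (9 of 18):
  (v1,v3,v2) [--+] → (0.503469, 0.422481, 1.0765)–(0.657255, 0, 1.0765)  len=0.4496
  (v3,v4,v2) [--+] → (0.114128, 0.647285, 1.0765)–(0.503469, 0.422481, 1.0765)  len=0.4496
  (v4,v5,v2) [--+] → (-0.328628, 0.569194, 1.0765)–(0.114128, 0.647285, 1.0765)  len=0.4496
  (v5,v6,v2) [--+] → (-0.617597, 0.224804, 1.0765)–(-0.328628, 0.569194, 1.0765)  len=0.4496
  (v6,v7,v2) [--+] → (-0.617597, -0.224804, 1.0765)–(-0.617597, 0.224804, 1.0765)  len=0.4496
  (v7,v8,v2) [--+] → (-0.328628, -0.569194, 1.0765)–(-0.617597, -0.224804, 1.0765)  len=0.4496
  (v8,v9,v2) [--+] → (0.114128, -0.647285, 1.0765)–(-0.328628, -0.569194, 1.0765)  len=0.4496
  (v9,v10,v2) [--+] → (0.503469, -0.422481, 1.0765)–(0.114128, -0.647285, 1.0765)  len=0.4496
  (v10,v1,v2) [--+] → (0.657255, 0, 1.0765)–(0.503469, -0.422481, 1.0765)  len=0.4496

Chained into 1 loop(s):
  loop 1: 9 segments, perimeter = 4.0463
Total perimeter = 4.046


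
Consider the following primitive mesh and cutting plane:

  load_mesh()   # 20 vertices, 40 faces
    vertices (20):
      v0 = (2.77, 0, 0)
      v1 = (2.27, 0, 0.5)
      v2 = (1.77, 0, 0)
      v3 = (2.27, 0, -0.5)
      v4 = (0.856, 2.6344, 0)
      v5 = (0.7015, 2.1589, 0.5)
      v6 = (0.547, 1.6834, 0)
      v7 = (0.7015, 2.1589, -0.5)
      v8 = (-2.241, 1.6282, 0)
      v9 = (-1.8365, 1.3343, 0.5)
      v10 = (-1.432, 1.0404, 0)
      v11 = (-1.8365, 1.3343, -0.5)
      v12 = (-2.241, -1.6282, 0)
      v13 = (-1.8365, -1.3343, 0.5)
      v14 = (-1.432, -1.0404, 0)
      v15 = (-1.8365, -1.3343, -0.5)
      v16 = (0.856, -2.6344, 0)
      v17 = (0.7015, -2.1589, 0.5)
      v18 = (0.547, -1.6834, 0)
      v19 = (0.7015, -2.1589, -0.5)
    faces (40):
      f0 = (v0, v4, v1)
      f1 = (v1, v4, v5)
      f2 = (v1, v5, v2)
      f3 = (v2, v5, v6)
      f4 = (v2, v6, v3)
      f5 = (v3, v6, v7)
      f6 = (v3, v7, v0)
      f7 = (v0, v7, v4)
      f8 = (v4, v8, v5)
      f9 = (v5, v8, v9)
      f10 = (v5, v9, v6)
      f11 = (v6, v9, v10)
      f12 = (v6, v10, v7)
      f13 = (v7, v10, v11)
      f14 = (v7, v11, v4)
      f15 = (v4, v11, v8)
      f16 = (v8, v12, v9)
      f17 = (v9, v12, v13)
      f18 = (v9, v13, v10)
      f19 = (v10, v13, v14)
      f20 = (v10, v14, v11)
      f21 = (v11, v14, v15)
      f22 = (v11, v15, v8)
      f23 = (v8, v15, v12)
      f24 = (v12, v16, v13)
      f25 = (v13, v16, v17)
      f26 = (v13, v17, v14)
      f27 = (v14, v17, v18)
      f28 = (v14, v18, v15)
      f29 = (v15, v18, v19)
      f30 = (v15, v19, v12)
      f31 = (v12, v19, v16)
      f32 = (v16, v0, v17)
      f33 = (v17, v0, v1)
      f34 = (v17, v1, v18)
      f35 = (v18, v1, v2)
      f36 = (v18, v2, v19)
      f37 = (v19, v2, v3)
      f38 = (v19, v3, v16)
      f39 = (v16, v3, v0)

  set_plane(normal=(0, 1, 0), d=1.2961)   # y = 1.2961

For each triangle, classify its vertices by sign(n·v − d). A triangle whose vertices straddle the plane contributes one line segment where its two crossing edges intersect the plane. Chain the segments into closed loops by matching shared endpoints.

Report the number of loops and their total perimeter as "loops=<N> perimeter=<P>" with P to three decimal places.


Straddling triangles (18 of 40):
  (v0,v4,v1) [-+-] → (1.82833, 1.2961, 0)–(1.57433, 1.2961, 0.254005)  len=0.3592
  (v1,v4,v5) [-++] → (1.57433, 1.2961, 0.254005)–(1.32835, 1.2961, 0.5)  len=0.3479
  (v1,v5,v2) [-+-] → (1.32835, 1.2961, 0.5)–(1.12852, 1.2961, 0.300176)  len=0.2826
  (v2,v5,v6) [-++] → (1.12852, 1.2961, 0.300176)–(0.828376, 1.2961, 0)  len=0.4245
  (v2,v6,v3) [-+-] → (0.828376, 1.2961, 0)–(0.943411, 1.2961, -0.115035)  len=0.1627
  (v3,v6,v7) [-++] → (0.943411, 1.2961, -0.115035)–(1.32835, 1.2961, -0.5)  len=0.5444
  (v3,v7,v0) [-+-] → (1.32835, 1.2961, -0.5)–(1.52817, 1.2961, -0.300176)  len=0.2826
  (v0,v7,v4) [-++] → (1.52817, 1.2961, -0.300176)–(1.82833, 1.2961, 0)  len=0.4245
  (v6,v9,v10) [++-] → (-1.78392, 1.2961, 0.435012)–(-0.645017, 1.2961, 0)  len=1.2192
  (v6,v10,v7) [+-+] → (-0.645017, 1.2961, 0)–(-0.944261, 1.2961, -0.114305)  len=0.3203
  (v7,v10,v11) [+-+] → (-0.944261, 1.2961, -0.114305)–(-1.78392, 1.2961, -0.435012)  len=0.8988
  (v8,v12,v9) [+-+] → (-2.241, 1.2961, 0)–(-1.84172, 1.2961, 0.493553)  len=0.6348
  (v9,v12,v13) [+--] → (-1.84172, 1.2961, 0.493553)–(-1.8365, 1.2961, 0.5)  len=0.0083
  (v9,v13,v10) [+--] → (-1.8365, 1.2961, 0.5)–(-1.78392, 1.2961, 0.435012)  len=0.0836
  (v10,v14,v11) [--+] → (-1.82999, 1.2961, -0.491957)–(-1.78392, 1.2961, -0.435012)  len=0.0732
  (v11,v14,v15) [+--] → (-1.82999, 1.2961, -0.491957)–(-1.8365, 1.2961, -0.5)  len=0.0103
  (v11,v15,v8) [+-+] → (-1.8365, 1.2961, -0.5)–(-2.19566, 1.2961, -0.0560506)  len=0.5710
  (v8,v15,v12) [+--] → (-2.19566, 1.2961, -0.0560506)–(-2.241, 1.2961, 0)  len=0.0721

Chained into 2 loop(s):
  loop 1: 8 segments, perimeter = 2.8284
  loop 2: 10 segments, perimeter = 3.8918
Total perimeter = 6.720

loops=2 perimeter=6.720


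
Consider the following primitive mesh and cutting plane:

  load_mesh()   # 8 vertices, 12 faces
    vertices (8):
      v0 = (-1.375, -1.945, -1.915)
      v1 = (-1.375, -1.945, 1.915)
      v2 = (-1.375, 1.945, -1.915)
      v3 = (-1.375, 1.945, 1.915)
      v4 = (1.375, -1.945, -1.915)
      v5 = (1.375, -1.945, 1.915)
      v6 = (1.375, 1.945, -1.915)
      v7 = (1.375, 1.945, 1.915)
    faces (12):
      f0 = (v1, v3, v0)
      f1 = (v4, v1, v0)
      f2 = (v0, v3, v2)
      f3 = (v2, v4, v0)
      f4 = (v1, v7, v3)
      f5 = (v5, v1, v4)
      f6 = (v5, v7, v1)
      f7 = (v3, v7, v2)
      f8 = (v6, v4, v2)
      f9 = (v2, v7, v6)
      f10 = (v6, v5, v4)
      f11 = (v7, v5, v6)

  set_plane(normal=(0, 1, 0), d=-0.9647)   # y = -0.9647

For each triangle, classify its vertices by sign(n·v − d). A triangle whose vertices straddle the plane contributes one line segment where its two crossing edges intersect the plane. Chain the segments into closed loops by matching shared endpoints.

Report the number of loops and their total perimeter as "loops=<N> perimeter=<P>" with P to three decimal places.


loops=1 perimeter=13.160

Straddling triangles (8 of 12):
  (v1,v3,v0) [-+-] → (-1.375, -0.9647, 1.915)–(-1.375, -0.9647, -0.94982)  len=2.8648
  (v0,v3,v2) [-++] → (-1.375, -0.9647, -0.94982)–(-1.375, -0.9647, -1.915)  len=0.9652
  (v2,v4,v0) [+--] → (0.681986, -0.9647, -1.915)–(-1.375, -0.9647, -1.915)  len=2.0570
  (v1,v7,v3) [-++] → (-0.681986, -0.9647, 1.915)–(-1.375, -0.9647, 1.915)  len=0.6930
  (v5,v7,v1) [-+-] → (1.375, -0.9647, 1.915)–(-0.681986, -0.9647, 1.915)  len=2.0570
  (v6,v4,v2) [+-+] → (1.375, -0.9647, -1.915)–(0.681986, -0.9647, -1.915)  len=0.6930
  (v6,v5,v4) [+--] → (1.375, -0.9647, 0.94982)–(1.375, -0.9647, -1.915)  len=2.8648
  (v7,v5,v6) [+-+] → (1.375, -0.9647, 1.915)–(1.375, -0.9647, 0.94982)  len=0.9652

Chained into 1 loop(s):
  loop 1: 8 segments, perimeter = 13.1600
Total perimeter = 13.160


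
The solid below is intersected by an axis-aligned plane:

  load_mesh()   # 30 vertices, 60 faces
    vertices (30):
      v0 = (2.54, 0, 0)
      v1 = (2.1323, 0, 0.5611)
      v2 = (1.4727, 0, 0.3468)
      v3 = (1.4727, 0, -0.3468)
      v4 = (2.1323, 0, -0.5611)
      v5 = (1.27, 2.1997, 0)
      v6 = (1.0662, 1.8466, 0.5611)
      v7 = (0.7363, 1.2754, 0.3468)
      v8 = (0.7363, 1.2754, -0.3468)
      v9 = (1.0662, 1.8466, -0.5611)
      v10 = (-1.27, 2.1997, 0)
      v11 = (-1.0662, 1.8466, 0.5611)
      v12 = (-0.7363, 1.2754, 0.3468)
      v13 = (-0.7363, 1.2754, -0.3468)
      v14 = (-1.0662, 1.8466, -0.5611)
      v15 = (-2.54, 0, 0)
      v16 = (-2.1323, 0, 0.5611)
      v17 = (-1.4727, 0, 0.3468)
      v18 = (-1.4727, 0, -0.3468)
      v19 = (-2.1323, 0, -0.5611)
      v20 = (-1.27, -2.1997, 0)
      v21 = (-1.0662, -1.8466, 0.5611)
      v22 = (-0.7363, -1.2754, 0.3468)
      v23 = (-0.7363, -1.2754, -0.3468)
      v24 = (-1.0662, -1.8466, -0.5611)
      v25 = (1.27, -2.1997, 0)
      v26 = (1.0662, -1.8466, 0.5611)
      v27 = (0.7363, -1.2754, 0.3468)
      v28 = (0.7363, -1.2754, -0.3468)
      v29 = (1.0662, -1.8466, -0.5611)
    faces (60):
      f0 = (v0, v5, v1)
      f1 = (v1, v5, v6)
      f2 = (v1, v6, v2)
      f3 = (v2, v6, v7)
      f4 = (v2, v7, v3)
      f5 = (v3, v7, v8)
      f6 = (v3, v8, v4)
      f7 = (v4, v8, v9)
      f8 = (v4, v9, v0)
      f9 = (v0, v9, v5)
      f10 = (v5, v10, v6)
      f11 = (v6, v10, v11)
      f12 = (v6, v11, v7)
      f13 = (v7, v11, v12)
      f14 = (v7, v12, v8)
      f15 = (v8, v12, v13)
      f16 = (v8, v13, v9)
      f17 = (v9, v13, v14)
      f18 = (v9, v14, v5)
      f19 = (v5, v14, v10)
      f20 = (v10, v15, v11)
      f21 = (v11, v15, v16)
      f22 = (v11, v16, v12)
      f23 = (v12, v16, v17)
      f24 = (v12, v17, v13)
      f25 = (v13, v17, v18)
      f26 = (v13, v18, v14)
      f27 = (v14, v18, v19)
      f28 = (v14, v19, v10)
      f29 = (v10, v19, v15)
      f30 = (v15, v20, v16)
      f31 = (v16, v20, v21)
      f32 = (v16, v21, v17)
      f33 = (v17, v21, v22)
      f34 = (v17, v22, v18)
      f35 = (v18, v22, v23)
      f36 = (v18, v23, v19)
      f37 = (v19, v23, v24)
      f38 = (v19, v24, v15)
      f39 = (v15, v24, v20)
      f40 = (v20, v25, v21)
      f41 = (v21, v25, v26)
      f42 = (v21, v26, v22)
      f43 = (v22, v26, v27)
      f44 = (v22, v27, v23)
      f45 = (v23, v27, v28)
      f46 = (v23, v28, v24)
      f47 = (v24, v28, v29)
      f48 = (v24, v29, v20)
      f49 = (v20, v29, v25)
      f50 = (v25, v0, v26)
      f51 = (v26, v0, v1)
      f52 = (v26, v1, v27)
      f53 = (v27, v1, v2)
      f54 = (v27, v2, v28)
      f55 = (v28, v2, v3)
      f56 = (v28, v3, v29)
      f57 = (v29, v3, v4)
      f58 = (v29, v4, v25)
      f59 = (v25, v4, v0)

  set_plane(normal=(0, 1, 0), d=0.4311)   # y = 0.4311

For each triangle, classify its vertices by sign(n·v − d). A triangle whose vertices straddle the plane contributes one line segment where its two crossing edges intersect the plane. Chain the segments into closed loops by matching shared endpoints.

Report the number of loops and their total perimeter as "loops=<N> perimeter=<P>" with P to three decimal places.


loops=2 perimeter=6.936

Straddling triangles (20 of 60):
  (v0,v5,v1) [-+-] → (2.2911, 0.4311, 0)–(1.96331, 0.4311, 0.451135)  len=0.5577
  (v1,v5,v6) [-++] → (1.96331, 0.4311, 0.451135)–(1.88341, 0.4311, 0.5611)  len=0.1359
  (v1,v6,v2) [-+-] → (1.88341, 0.4311, 0.5611)–(1.3778, 0.4311, 0.39683)  len=0.5316
  (v2,v6,v7) [-++] → (1.3778, 0.4311, 0.39683)–(1.22379, 0.4311, 0.3468)  len=0.1619
  (v2,v7,v3) [-+-] → (1.22379, 0.4311, 0.3468)–(1.22379, 0.4311, -0.112355)  len=0.4592
  (v3,v7,v8) [-++] → (1.22379, 0.4311, -0.112355)–(1.22379, 0.4311, -0.3468)  len=0.2344
  (v3,v8,v4) [-+-] → (1.22379, 0.4311, -0.3468)–(1.66044, 0.4311, -0.488664)  len=0.4591
  (v4,v8,v9) [-++] → (1.66044, 0.4311, -0.488664)–(1.88341, 0.4311, -0.5611)  len=0.2344
  (v4,v9,v0) [-+-] → (1.88341, 0.4311, -0.5611)–(2.19593, 0.4311, -0.130992)  len=0.5317
  (v0,v9,v5) [-++] → (2.19593, 0.4311, -0.130992)–(2.2911, 0.4311, 0)  len=0.1619
  (v10,v15,v11) [+-+] → (-2.2911, 0.4311, 0)–(-2.19593, 0.4311, 0.130992)  len=0.1619
  (v11,v15,v16) [+--] → (-2.19593, 0.4311, 0.130992)–(-1.88341, 0.4311, 0.5611)  len=0.5317
  (v11,v16,v12) [+-+] → (-1.88341, 0.4311, 0.5611)–(-1.66044, 0.4311, 0.488664)  len=0.2344
  (v12,v16,v17) [+--] → (-1.66044, 0.4311, 0.488664)–(-1.22379, 0.4311, 0.3468)  len=0.4591
  (v12,v17,v13) [+-+] → (-1.22379, 0.4311, 0.3468)–(-1.22379, 0.4311, 0.112355)  len=0.2344
  (v13,v17,v18) [+--] → (-1.22379, 0.4311, 0.112355)–(-1.22379, 0.4311, -0.3468)  len=0.4592
  (v13,v18,v14) [+-+] → (-1.22379, 0.4311, -0.3468)–(-1.3778, 0.4311, -0.39683)  len=0.1619
  (v14,v18,v19) [+--] → (-1.3778, 0.4311, -0.39683)–(-1.88341, 0.4311, -0.5611)  len=0.5316
  (v14,v19,v10) [+-+] → (-1.88341, 0.4311, -0.5611)–(-1.96331, 0.4311, -0.451135)  len=0.1359
  (v10,v19,v15) [+--] → (-1.96331, 0.4311, -0.451135)–(-2.2911, 0.4311, 0)  len=0.5577

Chained into 2 loop(s):
  loop 1: 10 segments, perimeter = 3.4679
  loop 2: 10 segments, perimeter = 3.4679
Total perimeter = 6.936


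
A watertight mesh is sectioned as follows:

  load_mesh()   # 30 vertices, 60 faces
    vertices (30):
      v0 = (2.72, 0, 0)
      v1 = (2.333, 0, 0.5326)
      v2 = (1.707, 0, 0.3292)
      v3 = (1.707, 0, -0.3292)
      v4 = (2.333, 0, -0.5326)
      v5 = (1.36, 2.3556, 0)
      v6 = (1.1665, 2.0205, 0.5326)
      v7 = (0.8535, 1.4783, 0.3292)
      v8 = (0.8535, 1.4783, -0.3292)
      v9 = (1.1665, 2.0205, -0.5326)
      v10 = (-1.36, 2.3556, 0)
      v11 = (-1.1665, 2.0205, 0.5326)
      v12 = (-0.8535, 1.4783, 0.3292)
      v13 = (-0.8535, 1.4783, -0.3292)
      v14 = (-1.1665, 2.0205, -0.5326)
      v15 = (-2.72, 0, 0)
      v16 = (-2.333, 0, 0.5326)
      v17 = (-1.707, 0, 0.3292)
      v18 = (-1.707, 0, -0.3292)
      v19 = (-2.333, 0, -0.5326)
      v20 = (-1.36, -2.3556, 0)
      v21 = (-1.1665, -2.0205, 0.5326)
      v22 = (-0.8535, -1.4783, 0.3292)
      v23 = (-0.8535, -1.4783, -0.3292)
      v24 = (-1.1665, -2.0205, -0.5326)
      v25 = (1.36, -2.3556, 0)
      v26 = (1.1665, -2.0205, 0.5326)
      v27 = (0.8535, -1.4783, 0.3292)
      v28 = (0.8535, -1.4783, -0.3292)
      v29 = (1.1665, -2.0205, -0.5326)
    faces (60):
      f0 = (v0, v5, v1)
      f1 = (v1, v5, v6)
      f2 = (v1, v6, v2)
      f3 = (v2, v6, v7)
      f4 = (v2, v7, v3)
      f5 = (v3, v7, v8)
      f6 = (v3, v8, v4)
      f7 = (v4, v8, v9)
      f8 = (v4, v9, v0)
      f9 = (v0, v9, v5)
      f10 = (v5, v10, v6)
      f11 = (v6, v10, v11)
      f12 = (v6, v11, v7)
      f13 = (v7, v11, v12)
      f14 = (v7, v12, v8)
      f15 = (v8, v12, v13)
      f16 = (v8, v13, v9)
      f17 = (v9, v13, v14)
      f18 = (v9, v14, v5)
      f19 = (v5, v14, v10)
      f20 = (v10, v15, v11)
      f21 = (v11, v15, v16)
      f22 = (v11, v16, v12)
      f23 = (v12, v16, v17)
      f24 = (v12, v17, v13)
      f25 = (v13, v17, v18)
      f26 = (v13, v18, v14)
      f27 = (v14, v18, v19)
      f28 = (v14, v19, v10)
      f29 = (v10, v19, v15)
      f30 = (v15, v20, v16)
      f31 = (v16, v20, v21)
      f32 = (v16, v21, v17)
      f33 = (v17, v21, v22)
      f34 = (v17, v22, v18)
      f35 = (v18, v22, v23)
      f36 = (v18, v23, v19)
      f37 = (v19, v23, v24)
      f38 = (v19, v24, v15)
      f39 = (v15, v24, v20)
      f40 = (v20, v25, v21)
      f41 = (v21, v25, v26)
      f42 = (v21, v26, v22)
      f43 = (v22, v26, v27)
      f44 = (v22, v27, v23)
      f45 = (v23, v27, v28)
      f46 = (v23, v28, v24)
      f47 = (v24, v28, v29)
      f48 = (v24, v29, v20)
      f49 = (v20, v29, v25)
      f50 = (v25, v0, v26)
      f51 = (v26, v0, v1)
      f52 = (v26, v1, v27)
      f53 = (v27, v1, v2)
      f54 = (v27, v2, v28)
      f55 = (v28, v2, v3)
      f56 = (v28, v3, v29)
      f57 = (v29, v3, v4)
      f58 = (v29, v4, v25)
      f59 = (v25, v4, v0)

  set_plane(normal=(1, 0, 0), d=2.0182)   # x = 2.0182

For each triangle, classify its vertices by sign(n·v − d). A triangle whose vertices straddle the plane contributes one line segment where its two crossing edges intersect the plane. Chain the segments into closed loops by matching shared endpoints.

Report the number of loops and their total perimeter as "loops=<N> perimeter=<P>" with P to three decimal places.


Straddling triangles (14 of 60):
  (v0,v5,v1) [+-+] → (2.0182, 1.21556, 0)–(2.0182, 0.76212, 0.360285)  len=0.5791
  (v1,v5,v6) [+--] → (2.0182, 0.76212, 0.360285)–(2.0182, 0.545267, 0.5326)  len=0.2770
  (v1,v6,v2) [+--] → (2.0182, 0.545267, 0.5326)–(2.0182, 0, 0.430315)  len=0.5548
  (v3,v8,v4) [--+] → (2.0182, 0.314545, -0.489322)–(2.0182, 0, -0.430315)  len=0.3200
  (v4,v8,v9) [+--] → (2.0182, 0.314545, -0.489322)–(2.0182, 0.545267, -0.5326)  len=0.2347
  (v4,v9,v0) [+-+] → (2.0182, 0.545267, -0.5326)–(2.0182, 0.912769, -0.240604)  len=0.4694
  (v0,v9,v5) [+--] → (2.0182, 0.912769, -0.240604)–(2.0182, 1.21556, 0)  len=0.3867
  (v25,v0,v26) [-+-] → (2.0182, -1.21556, 0)–(2.0182, -0.912769, 0.240604)  len=0.3867
  (v26,v0,v1) [-++] → (2.0182, -0.912769, 0.240604)–(2.0182, -0.545267, 0.5326)  len=0.4694
  (v26,v1,v27) [-+-] → (2.0182, -0.545267, 0.5326)–(2.0182, -0.314545, 0.489322)  len=0.2347
  (v27,v1,v2) [-+-] → (2.0182, -0.314545, 0.489322)–(2.0182, 0, 0.430315)  len=0.3200
  (v29,v3,v4) [--+] → (2.0182, 0, -0.430315)–(2.0182, -0.545267, -0.5326)  len=0.5548
  (v29,v4,v25) [-+-] → (2.0182, -0.545267, -0.5326)–(2.0182, -0.76212, -0.360285)  len=0.2770
  (v25,v4,v0) [-++] → (2.0182, -0.76212, -0.360285)–(2.0182, -1.21556, 0)  len=0.5791

Chained into 1 loop(s):
  loop 1: 14 segments, perimeter = 5.6436
Total perimeter = 5.644

loops=1 perimeter=5.644


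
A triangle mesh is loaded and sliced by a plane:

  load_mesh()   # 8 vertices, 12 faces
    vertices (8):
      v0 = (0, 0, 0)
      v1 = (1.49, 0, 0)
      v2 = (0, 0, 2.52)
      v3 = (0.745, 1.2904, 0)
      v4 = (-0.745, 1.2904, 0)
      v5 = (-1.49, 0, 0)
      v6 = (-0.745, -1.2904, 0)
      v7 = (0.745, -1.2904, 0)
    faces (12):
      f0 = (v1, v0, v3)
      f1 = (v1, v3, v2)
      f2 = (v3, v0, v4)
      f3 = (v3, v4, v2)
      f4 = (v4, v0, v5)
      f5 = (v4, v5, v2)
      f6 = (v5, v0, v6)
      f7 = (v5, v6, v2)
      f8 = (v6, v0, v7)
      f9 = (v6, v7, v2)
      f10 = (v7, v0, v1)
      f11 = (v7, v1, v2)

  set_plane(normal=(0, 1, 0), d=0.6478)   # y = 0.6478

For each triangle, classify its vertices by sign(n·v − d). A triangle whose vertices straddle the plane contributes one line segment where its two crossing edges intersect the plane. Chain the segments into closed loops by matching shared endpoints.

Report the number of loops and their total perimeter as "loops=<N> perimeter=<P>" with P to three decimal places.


loops=1 perimeter=5.896

Straddling triangles (6 of 12):
  (v1,v0,v3) [--+] → (0.374001, 0.6478, 0)–(1.116, 0.6478, 0)  len=0.7420
  (v1,v3,v2) [-+-] → (1.116, 0.6478, 0)–(0.374001, 0.6478, 1.25492)  len=1.4579
  (v3,v0,v4) [+-+] → (0.374001, 0.6478, 0)–(-0.374001, 0.6478, 0)  len=0.7480
  (v3,v4,v2) [++-] → (-0.374001, 0.6478, 1.25492)–(0.374001, 0.6478, 1.25492)  len=0.7480
  (v4,v0,v5) [+--] → (-0.374001, 0.6478, 0)–(-1.116, 0.6478, 0)  len=0.7420
  (v4,v5,v2) [+--] → (-1.116, 0.6478, 0)–(-0.374001, 0.6478, 1.25492)  len=1.4579

Chained into 1 loop(s):
  loop 1: 6 segments, perimeter = 5.8957
Total perimeter = 5.896


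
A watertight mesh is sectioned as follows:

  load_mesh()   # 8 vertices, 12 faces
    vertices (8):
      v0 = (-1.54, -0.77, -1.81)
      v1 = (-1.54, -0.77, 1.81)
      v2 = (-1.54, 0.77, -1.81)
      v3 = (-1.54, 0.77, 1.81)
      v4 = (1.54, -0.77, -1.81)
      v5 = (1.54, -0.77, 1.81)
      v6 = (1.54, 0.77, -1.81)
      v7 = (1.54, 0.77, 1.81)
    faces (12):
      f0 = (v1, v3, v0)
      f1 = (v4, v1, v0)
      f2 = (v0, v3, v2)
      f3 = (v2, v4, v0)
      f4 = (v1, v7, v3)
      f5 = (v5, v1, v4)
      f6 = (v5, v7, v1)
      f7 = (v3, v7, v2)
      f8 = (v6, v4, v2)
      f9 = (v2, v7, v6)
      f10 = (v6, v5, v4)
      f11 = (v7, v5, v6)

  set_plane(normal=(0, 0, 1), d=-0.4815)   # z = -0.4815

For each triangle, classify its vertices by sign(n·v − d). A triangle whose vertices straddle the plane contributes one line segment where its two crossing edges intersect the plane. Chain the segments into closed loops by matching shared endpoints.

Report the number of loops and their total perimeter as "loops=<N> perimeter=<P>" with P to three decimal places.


Straddling triangles (8 of 12):
  (v1,v3,v0) [++-] → (-1.54, -0.204837, -0.4815)–(-1.54, -0.77, -0.4815)  len=0.5652
  (v4,v1,v0) [-+-] → (0.409674, -0.77, -0.4815)–(-1.54, -0.77, -0.4815)  len=1.9497
  (v0,v3,v2) [-+-] → (-1.54, -0.204837, -0.4815)–(-1.54, 0.77, -0.4815)  len=0.9748
  (v5,v1,v4) [++-] → (0.409674, -0.77, -0.4815)–(1.54, -0.77, -0.4815)  len=1.1303
  (v3,v7,v2) [++-] → (-0.409674, 0.77, -0.4815)–(-1.54, 0.77, -0.4815)  len=1.1303
  (v2,v7,v6) [-+-] → (-0.409674, 0.77, -0.4815)–(1.54, 0.77, -0.4815)  len=1.9497
  (v6,v5,v4) [-+-] → (1.54, 0.204837, -0.4815)–(1.54, -0.77, -0.4815)  len=0.9748
  (v7,v5,v6) [++-] → (1.54, 0.204837, -0.4815)–(1.54, 0.77, -0.4815)  len=0.5652

Chained into 1 loop(s):
  loop 1: 8 segments, perimeter = 9.2400
Total perimeter = 9.240

loops=1 perimeter=9.240


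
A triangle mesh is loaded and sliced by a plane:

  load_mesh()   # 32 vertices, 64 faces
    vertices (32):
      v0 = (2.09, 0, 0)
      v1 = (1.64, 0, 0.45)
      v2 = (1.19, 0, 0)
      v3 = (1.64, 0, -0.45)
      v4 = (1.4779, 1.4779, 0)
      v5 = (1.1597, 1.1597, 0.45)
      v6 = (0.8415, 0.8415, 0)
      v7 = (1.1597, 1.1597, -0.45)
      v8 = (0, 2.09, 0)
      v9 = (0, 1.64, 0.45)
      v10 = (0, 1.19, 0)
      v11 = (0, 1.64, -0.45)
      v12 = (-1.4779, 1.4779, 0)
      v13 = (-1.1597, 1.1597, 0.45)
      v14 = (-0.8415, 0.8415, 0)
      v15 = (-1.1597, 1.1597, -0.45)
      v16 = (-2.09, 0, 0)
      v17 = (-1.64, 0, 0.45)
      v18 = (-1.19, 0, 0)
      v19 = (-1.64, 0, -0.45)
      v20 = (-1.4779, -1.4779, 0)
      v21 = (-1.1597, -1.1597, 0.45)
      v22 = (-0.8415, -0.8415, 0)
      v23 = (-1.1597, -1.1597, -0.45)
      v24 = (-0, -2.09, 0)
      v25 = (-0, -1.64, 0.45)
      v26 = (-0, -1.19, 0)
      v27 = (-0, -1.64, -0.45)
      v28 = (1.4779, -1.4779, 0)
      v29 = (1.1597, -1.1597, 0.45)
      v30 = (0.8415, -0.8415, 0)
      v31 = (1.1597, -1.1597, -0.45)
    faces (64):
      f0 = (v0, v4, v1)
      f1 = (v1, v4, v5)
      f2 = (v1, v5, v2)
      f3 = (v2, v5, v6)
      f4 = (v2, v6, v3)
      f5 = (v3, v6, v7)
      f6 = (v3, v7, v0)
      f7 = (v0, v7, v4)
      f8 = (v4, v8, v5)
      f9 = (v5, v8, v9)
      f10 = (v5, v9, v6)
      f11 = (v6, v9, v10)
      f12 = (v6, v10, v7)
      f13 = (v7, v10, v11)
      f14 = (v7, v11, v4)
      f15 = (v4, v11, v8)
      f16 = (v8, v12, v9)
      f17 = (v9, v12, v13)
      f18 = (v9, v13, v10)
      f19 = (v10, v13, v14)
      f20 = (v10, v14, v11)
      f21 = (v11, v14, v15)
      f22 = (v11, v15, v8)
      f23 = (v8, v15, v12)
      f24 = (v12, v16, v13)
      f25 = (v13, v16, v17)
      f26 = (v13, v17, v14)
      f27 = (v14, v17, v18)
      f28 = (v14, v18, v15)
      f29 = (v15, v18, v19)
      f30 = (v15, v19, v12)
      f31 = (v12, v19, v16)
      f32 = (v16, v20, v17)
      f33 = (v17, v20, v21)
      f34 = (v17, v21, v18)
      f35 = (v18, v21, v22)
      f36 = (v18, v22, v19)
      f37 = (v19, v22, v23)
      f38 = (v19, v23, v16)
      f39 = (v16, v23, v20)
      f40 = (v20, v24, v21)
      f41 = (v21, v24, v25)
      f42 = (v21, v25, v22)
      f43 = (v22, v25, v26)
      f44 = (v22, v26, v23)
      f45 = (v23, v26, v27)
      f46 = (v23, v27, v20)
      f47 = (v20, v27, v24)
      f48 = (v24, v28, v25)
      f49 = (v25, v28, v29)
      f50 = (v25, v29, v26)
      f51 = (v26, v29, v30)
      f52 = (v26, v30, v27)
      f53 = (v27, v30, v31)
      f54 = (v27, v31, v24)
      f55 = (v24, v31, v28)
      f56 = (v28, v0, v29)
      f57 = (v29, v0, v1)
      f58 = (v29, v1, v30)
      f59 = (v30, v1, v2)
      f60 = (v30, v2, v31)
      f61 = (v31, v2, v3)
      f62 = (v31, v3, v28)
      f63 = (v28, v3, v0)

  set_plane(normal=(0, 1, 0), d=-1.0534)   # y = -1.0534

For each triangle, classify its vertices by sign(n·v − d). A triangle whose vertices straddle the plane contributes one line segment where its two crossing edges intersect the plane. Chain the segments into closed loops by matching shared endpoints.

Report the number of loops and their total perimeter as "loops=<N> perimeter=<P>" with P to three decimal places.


loops=2 perimeter=6.529

Straddling triangles (20 of 64):
  (v16,v20,v17) [+-+] → (-1.65371, -1.0534, 0)–(-1.52446, -1.0534, 0.129254)  len=0.1828
  (v17,v20,v21) [+--] → (-1.52446, -1.0534, 0.129254)–(-1.20373, -1.0534, 0.45)  len=0.4536
  (v17,v21,v18) [+-+] → (-1.20373, -1.0534, 0.45)–(-1.16248, -1.0534, 0.408752)  len=0.0583
  (v18,v21,v22) [+-+] → (-1.16248, -1.0534, 0.408752)–(-1.0534, -1.0534, 0.29967)  len=0.1543
  (v19,v22,v23) [++-] → (-1.0534, -1.0534, -0.29967)–(-1.20373, -1.0534, -0.45)  len=0.2126
  (v19,v23,v16) [+-+] → (-1.20373, -1.0534, -0.45)–(-1.24497, -1.0534, -0.408752)  len=0.0583
  (v16,v23,v20) [+--] → (-1.24497, -1.0534, -0.408752)–(-1.65371, -1.0534, 0)  len=0.5781
  (v21,v25,v22) [--+] → (-0.618189, -1.0534, 0.119418)–(-1.0534, -1.0534, 0.29967)  len=0.4711
  (v22,v25,v26) [+--] → (-0.618189, -1.0534, 0.119418)–(-0.329839, -1.0534, 0)  len=0.3121
  (v22,v26,v23) [+--] → (-0.329839, -1.0534, 0)–(-1.0534, -1.0534, -0.29967)  len=0.7832
  (v26,v29,v30) [--+] → (1.0534, -1.0534, 0.29967)–(0.329839, -1.0534, 0)  len=0.7832
  (v26,v30,v27) [-+-] → (0.329839, -1.0534, 0)–(0.618189, -1.0534, -0.119418)  len=0.3121
  (v27,v30,v31) [-+-] → (0.618189, -1.0534, -0.119418)–(1.0534, -1.0534, -0.29967)  len=0.4711
  (v28,v0,v29) [-+-] → (1.65371, -1.0534, 0)–(1.24497, -1.0534, 0.408752)  len=0.5781
  (v29,v0,v1) [-++] → (1.24497, -1.0534, 0.408752)–(1.20373, -1.0534, 0.45)  len=0.0583
  (v29,v1,v30) [-++] → (1.20373, -1.0534, 0.45)–(1.0534, -1.0534, 0.29967)  len=0.2126
  (v30,v2,v31) [++-] → (1.16248, -1.0534, -0.408752)–(1.0534, -1.0534, -0.29967)  len=0.1543
  (v31,v2,v3) [-++] → (1.16248, -1.0534, -0.408752)–(1.20373, -1.0534, -0.45)  len=0.0583
  (v31,v3,v28) [-+-] → (1.20373, -1.0534, -0.45)–(1.52446, -1.0534, -0.129254)  len=0.4536
  (v28,v3,v0) [-++] → (1.52446, -1.0534, -0.129254)–(1.65371, -1.0534, 0)  len=0.1828

Chained into 2 loop(s):
  loop 1: 10 segments, perimeter = 3.2643
  loop 2: 10 segments, perimeter = 3.2643
Total perimeter = 6.529
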